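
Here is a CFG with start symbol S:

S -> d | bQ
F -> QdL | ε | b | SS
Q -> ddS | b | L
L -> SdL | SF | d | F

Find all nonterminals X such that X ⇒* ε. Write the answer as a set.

Directly nullable (have an ε-rule): {F}.
L is nullable via L -> F (every symbol on the right is already known nullable).
Q is nullable via Q -> L (every symbol on the right is already known nullable).
Not nullable: S — each has a terminal in every rule's right-hand side or depends on a non-nullable symbol.

{F, L, Q}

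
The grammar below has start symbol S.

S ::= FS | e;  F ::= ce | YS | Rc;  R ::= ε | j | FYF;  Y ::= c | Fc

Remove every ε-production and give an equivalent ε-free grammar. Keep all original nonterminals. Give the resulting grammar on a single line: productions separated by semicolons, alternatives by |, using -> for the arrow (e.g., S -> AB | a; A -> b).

S -> e | FS; F -> c | Rc | YS | ce; R -> j | FYF; Y -> c | Fc

Nullable set: {R}.
F -> Rc: R nullable, giving Rc | c.
Drop R -> ε.
Unchanged (no nullable symbols): S -> FS; S -> e; F -> YS; F -> ce; R -> FYF; R -> j; Y -> Fc; Y -> c.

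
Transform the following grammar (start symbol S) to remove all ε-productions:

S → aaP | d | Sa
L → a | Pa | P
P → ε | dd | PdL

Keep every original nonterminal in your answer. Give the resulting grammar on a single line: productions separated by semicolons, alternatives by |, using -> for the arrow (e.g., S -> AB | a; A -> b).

Nullable set: {L, P}.
S -> aaP: P nullable, giving aa | aaP.
L -> P: P nullable, giving P.
L -> Pa: P nullable, giving Pa | a.
Drop P -> ε.
P -> PdL: P, L nullable, giving Pd | PdL | d | dL.
Unchanged (no nullable symbols): S -> Sa; S -> d; L -> a; P -> dd.

S -> d | Sa | aa | aaP; L -> P | a | Pa; P -> d | Pd | dL | dd | PdL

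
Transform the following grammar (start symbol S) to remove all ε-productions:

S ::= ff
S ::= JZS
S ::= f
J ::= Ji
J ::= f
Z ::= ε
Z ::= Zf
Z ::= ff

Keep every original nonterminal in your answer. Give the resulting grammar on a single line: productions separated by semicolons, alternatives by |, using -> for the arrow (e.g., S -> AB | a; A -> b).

S -> f | JS | ff | JZS; J -> f | Ji; Z -> f | Zf | ff

Nullable set: {Z}.
S -> JZS: Z nullable, giving JS | JZS.
Drop Z -> ε.
Z -> Zf: Z nullable, giving Zf | f.
Unchanged (no nullable symbols): S -> f; S -> ff; J -> Ji; J -> f; Z -> ff.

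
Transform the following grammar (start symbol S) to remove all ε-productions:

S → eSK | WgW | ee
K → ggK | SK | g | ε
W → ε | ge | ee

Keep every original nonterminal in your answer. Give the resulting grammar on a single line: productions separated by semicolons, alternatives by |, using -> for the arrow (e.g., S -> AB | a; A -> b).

S -> g | Wg | eS | ee | gW | WgW | eSK; K -> S | g | SK | gg | ggK; W -> ee | ge

Nullable set: {K, W}.
S -> WgW: W, W nullable, giving Wg | WgW | g | gW.
S -> eSK: K nullable, giving eS | eSK.
Drop K -> ε.
K -> SK: K nullable, giving S | SK.
K -> ggK: K nullable, giving gg | ggK.
Drop W -> ε.
Unchanged (no nullable symbols): S -> ee; K -> g; W -> ee; W -> ge.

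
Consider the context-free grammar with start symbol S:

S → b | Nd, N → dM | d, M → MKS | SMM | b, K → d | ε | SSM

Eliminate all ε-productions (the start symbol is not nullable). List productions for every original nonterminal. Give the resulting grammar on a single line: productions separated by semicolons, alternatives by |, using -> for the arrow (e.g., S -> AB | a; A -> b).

Nullable set: {K}.
Drop K -> ε.
M -> MKS: K nullable, giving MKS | MS.
Unchanged (no nullable symbols): S -> Nd; S -> b; K -> SSM; K -> d; M -> SMM; M -> b; N -> d; N -> dM.

S -> b | Nd; K -> d | SSM; M -> b | MS | MKS | SMM; N -> d | dM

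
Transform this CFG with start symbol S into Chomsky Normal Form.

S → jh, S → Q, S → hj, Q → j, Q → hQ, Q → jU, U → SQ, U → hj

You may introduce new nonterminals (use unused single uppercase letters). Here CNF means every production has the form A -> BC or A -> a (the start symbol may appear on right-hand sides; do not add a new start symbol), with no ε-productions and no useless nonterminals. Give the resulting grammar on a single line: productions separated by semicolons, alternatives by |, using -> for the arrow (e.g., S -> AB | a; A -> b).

No ε-productions.
After unit-elimination: S -> j | hQ | hj | jU | jh; Q -> j | hQ | jU; U -> SQ | hj.
TERM: introduce A -> h, B -> j and substitute in every rule of length ≥2.

S -> j | AB | AQ | BA | BU; A -> h; B -> j; Q -> j | AQ | BU; U -> AB | SQ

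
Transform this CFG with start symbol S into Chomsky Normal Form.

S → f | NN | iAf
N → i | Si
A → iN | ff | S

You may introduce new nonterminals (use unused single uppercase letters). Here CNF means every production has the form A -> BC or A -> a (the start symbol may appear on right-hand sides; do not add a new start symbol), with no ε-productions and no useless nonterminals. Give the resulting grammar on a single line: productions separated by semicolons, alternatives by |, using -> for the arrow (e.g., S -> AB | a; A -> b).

S -> f | CE | NN; A -> f | BB | CD | CN | NN; B -> f; C -> i; D -> AB; E -> AB; N -> i | SC

No ε-productions.
After unit-elimination: S -> f | NN | iAf; A -> f | NN | ff | iN | iAf; N -> i | Si.
TERM: introduce B -> f, C -> i and substitute in every rule of length ≥2.
BIN: A -> CAB becomes A -> CD, D -> AB; S -> CAB becomes S -> CE, E -> AB.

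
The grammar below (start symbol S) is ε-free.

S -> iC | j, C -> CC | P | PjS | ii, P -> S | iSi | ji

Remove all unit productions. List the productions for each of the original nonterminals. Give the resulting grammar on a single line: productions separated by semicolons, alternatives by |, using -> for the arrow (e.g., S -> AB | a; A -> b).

Unit productions: C->P, P->S.
Unit pairs (A ⇒* B via units): (C,P), (C,S), (P,S).
S: inherits non-unit rules of {S} → iC | j.
C: inherits non-unit rules of {C, P, S} → CC | PjS | iC | iSi | ii | j | ji.
P: inherits non-unit rules of {P, S} → iC | iSi | j | ji.

S -> j | iC; C -> j | CC | iC | ii | ji | PjS | iSi; P -> j | iC | ji | iSi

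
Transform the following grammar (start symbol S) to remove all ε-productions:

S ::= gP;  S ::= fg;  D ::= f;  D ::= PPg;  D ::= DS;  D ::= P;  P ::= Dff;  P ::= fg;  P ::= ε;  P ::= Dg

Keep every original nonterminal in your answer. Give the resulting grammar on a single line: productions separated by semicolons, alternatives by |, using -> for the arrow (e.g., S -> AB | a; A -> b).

S -> g | fg | gP; D -> P | S | f | g | DS | Pg | PPg; P -> g | Dg | ff | fg | Dff

Nullable set: {D, P}.
S -> gP: P nullable, giving g | gP.
D -> DS: D nullable, giving DS | S.
D -> P: P nullable, giving P.
D -> PPg: P, P nullable, giving PPg | Pg | g.
Drop P -> ε.
P -> Dff: D nullable, giving Dff | ff.
P -> Dg: D nullable, giving Dg | g.
Unchanged (no nullable symbols): S -> fg; D -> f; P -> fg.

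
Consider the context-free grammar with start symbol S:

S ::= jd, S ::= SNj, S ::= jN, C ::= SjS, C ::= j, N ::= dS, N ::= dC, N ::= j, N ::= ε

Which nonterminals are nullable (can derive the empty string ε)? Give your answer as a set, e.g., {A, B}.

Directly nullable (have an ε-rule): {N}.
Not nullable: C, S — each has a terminal in every rule's right-hand side or depends on a non-nullable symbol.

{N}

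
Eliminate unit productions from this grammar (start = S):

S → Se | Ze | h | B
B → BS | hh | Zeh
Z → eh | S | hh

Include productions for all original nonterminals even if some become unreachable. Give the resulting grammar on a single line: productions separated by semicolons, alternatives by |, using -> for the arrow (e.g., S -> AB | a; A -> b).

S -> h | BS | Se | Ze | hh | Zeh; B -> BS | hh | Zeh; Z -> h | BS | Se | Ze | eh | hh | Zeh

Unit productions: S->B, Z->S.
Unit pairs (A ⇒* B via units): (S,B), (Z,B), (Z,S).
S: inherits non-unit rules of {B, S} → BS | Se | Ze | Zeh | h | hh.
B: inherits non-unit rules of {B} → BS | Zeh | hh.
Z: inherits non-unit rules of {B, S, Z} → BS | Se | Ze | Zeh | eh | h | hh.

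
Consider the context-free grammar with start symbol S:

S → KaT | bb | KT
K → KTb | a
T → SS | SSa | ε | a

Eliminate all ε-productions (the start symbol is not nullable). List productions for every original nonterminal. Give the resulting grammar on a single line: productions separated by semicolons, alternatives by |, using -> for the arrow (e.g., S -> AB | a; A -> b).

S -> K | KT | Ka | bb | KaT; K -> a | Kb | KTb; T -> a | SS | SSa

Nullable set: {T}.
S -> KT: T nullable, giving K | KT.
S -> KaT: T nullable, giving Ka | KaT.
K -> KTb: T nullable, giving KTb | Kb.
Drop T -> ε.
Unchanged (no nullable symbols): S -> bb; K -> a; T -> SS; T -> SSa; T -> a.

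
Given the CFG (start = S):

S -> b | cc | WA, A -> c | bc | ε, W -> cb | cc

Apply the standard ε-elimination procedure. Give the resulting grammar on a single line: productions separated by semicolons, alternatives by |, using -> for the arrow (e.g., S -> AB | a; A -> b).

S -> W | b | WA | cc; A -> c | bc; W -> cb | cc

Nullable set: {A}.
S -> WA: A nullable, giving W | WA.
Drop A -> ε.
Unchanged (no nullable symbols): S -> b; S -> cc; A -> bc; A -> c; W -> cb; W -> cc.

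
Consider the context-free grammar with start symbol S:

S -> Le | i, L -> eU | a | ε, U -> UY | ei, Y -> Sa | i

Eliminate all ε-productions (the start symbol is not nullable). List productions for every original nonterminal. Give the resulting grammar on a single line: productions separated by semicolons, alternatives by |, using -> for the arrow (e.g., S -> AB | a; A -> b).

S -> e | i | Le; L -> a | eU; U -> UY | ei; Y -> i | Sa

Nullable set: {L}.
S -> Le: L nullable, giving Le | e.
Drop L -> ε.
Unchanged (no nullable symbols): S -> i; L -> a; L -> eU; U -> UY; U -> ei; Y -> Sa; Y -> i.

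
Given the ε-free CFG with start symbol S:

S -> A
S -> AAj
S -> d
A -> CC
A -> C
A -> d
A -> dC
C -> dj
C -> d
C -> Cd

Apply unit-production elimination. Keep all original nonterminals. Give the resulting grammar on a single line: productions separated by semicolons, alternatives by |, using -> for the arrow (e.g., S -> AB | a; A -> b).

S -> d | CC | Cd | dC | dj | AAj; A -> d | CC | Cd | dC | dj; C -> d | Cd | dj

Unit productions: A->C, S->A.
Unit pairs (A ⇒* B via units): (A,C), (S,A), (S,C).
S: inherits non-unit rules of {A, C, S} → AAj | CC | Cd | d | dC | dj.
A: inherits non-unit rules of {A, C} → CC | Cd | d | dC | dj.
C: inherits non-unit rules of {C} → Cd | d | dj.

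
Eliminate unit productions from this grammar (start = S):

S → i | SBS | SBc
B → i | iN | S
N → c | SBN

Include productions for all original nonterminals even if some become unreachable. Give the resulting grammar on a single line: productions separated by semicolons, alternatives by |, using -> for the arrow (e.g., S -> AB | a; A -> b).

Unit productions: B->S.
Unit pairs (A ⇒* B via units): (B,S).
S: inherits non-unit rules of {S} → SBS | SBc | i.
B: inherits non-unit rules of {B, S} → SBS | SBc | i | iN.
N: inherits non-unit rules of {N} → SBN | c.

S -> i | SBS | SBc; B -> i | iN | SBS | SBc; N -> c | SBN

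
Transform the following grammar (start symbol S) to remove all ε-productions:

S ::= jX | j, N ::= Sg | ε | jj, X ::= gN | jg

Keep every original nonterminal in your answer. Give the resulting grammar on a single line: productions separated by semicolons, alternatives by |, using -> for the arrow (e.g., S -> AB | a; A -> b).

Nullable set: {N}.
Drop N -> ε.
X -> gN: N nullable, giving g | gN.
Unchanged (no nullable symbols): S -> j; S -> jX; N -> Sg; N -> jj; X -> jg.

S -> j | jX; N -> Sg | jj; X -> g | gN | jg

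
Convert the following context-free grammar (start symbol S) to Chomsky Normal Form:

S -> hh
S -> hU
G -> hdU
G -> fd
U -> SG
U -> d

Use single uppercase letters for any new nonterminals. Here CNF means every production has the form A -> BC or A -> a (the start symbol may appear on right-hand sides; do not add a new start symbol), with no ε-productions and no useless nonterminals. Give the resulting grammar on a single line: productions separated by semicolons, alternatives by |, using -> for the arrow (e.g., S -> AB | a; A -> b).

S -> CC | CU; A -> f; B -> d; C -> h; D -> BU; G -> AB | CD; U -> d | SG

No ε-productions.
No unit productions to eliminate.
TERM: introduce B -> d, A -> f, C -> h and substitute in every rule of length ≥2.
BIN: G -> CBU becomes G -> CD, D -> BU.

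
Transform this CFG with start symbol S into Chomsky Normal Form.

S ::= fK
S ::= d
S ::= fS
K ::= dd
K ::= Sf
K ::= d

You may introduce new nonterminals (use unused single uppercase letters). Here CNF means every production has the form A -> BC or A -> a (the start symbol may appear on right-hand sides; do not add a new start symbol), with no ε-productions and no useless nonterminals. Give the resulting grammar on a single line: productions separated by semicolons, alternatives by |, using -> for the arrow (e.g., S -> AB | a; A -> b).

No ε-productions.
No unit productions to eliminate.
TERM: introduce B -> d, A -> f and substitute in every rule of length ≥2.

S -> d | AK | AS; A -> f; B -> d; K -> d | BB | SA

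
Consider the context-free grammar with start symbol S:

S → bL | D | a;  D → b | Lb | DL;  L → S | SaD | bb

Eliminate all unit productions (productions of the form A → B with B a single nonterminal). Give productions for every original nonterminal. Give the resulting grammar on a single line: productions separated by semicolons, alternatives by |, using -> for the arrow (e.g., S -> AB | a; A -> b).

S -> a | b | DL | Lb | bL; D -> b | DL | Lb; L -> a | b | DL | Lb | bL | bb | SaD

Unit productions: L->S, S->D.
Unit pairs (A ⇒* B via units): (L,D), (L,S), (S,D).
S: inherits non-unit rules of {D, S} → DL | Lb | a | b | bL.
D: inherits non-unit rules of {D} → DL | Lb | b.
L: inherits non-unit rules of {D, L, S} → DL | Lb | SaD | a | b | bL | bb.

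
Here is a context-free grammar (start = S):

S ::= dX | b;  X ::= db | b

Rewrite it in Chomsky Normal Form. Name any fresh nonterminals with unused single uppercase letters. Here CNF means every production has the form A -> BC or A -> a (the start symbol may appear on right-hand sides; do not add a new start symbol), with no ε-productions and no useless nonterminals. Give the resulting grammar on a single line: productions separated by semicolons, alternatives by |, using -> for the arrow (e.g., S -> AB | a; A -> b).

S -> b | AX; A -> d; B -> b; X -> b | AB

No ε-productions.
No unit productions to eliminate.
TERM: introduce B -> b, A -> d and substitute in every rule of length ≥2.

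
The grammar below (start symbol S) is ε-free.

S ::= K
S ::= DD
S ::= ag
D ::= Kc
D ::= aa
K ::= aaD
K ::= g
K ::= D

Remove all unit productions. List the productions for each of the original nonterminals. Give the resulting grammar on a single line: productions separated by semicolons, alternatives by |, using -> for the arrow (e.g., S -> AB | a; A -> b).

S -> g | DD | Kc | aa | ag | aaD; D -> Kc | aa; K -> g | Kc | aa | aaD

Unit productions: K->D, S->K.
Unit pairs (A ⇒* B via units): (K,D), (S,D), (S,K).
S: inherits non-unit rules of {D, K, S} → DD | Kc | aa | aaD | ag | g.
D: inherits non-unit rules of {D} → Kc | aa.
K: inherits non-unit rules of {D, K} → Kc | aa | aaD | g.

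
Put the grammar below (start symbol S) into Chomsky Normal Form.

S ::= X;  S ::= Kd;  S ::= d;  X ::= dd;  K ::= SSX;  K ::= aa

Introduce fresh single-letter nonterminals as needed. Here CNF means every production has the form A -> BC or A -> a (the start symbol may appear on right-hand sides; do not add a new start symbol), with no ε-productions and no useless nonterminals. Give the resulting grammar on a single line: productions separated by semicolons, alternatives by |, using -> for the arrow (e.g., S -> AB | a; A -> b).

No ε-productions.
After unit-elimination: S -> d | Kd | dd; K -> aa | SSX; X -> dd.
TERM: introduce A -> a, B -> d and substitute in every rule of length ≥2.
BIN: K -> SSX becomes K -> SC, C -> SX.

S -> d | BB | KB; A -> a; B -> d; C -> SX; K -> AA | SC; X -> BB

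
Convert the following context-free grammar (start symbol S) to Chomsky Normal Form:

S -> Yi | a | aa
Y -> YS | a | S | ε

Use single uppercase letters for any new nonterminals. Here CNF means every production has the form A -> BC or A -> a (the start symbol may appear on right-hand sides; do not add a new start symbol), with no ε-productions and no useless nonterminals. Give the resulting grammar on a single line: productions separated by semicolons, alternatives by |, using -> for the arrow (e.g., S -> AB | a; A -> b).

Nullable: {Y}; after ε-elimination: S -> a | i | Yi | aa; Y -> S | a | YS.
After unit-elimination: S -> a | i | Yi | aa; Y -> a | i | YS | Yi | aa.
TERM: introduce B -> a, A -> i and substitute in every rule of length ≥2.

S -> a | i | BB | YA; A -> i; B -> a; Y -> a | i | BB | YA | YS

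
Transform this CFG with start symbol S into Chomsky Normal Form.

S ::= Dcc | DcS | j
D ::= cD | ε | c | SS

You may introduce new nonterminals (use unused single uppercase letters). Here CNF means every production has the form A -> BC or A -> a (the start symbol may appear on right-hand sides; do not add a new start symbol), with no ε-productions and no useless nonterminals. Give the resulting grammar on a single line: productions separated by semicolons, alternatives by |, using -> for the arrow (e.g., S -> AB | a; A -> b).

Nullable: {D}; after ε-elimination: S -> j | cS | cc | DcS | Dcc; D -> c | SS | cD.
No unit productions to eliminate.
TERM: introduce A -> c and substitute in every rule of length ≥2.
BIN: S -> DAA becomes S -> DB, B -> AA; S -> DAS becomes S -> DC, C -> AS.

S -> j | AA | AS | DB | DC; A -> c; B -> AA; C -> AS; D -> c | AD | SS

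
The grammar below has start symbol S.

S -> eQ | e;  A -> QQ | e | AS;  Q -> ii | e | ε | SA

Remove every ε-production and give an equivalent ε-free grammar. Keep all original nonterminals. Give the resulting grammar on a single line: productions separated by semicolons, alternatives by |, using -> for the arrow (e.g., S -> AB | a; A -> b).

S -> e | eQ; A -> Q | S | e | AS | QQ; Q -> S | e | SA | ii

Nullable set: {A, Q}.
S -> eQ: Q nullable, giving e | eQ.
A -> AS: A nullable, giving AS | S.
A -> QQ: Q, Q nullable, giving Q | QQ.
Drop Q -> ε.
Q -> SA: A nullable, giving S | SA.
Unchanged (no nullable symbols): S -> e; A -> e; Q -> e; Q -> ii.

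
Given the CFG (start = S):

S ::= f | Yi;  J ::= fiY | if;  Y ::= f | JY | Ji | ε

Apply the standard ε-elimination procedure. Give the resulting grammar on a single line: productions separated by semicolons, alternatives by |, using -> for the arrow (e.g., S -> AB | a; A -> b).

Nullable set: {Y}.
S -> Yi: Y nullable, giving Yi | i.
J -> fiY: Y nullable, giving fi | fiY.
Drop Y -> ε.
Y -> JY: Y nullable, giving J | JY.
Unchanged (no nullable symbols): S -> f; J -> if; Y -> Ji; Y -> f.

S -> f | i | Yi; J -> fi | if | fiY; Y -> J | f | JY | Ji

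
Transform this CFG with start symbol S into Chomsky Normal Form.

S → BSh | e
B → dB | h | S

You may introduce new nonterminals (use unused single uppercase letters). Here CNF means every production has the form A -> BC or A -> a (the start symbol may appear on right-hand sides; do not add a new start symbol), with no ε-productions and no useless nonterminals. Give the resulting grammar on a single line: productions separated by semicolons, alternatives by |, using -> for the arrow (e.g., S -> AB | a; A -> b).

S -> e | BE; A -> h; B -> e | h | BD | CB; C -> d; D -> SA; E -> SA

No ε-productions.
After unit-elimination: S -> e | BSh; B -> e | h | dB | BSh.
TERM: introduce C -> d, A -> h and substitute in every rule of length ≥2.
BIN: B -> BSA becomes B -> BD, D -> SA; S -> BSA becomes S -> BE, E -> SA.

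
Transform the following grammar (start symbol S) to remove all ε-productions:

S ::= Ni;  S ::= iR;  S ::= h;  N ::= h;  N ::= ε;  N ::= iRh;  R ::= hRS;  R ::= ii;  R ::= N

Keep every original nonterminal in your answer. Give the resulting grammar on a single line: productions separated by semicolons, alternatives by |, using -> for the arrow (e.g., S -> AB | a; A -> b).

S -> h | i | Ni | iR; N -> h | ih | iRh; R -> N | hS | ii | hRS

Nullable set: {N, R}.
S -> Ni: N nullable, giving Ni | i.
S -> iR: R nullable, giving i | iR.
Drop N -> ε.
N -> iRh: R nullable, giving iRh | ih.
R -> N: N nullable, giving N.
R -> hRS: R nullable, giving hRS | hS.
Unchanged (no nullable symbols): S -> h; N -> h; R -> ii.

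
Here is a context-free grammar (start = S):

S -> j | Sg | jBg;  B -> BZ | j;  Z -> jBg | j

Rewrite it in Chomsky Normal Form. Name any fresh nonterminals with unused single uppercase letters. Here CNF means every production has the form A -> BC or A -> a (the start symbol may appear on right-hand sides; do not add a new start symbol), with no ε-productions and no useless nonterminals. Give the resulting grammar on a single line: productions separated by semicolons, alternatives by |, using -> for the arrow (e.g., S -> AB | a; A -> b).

S -> j | CD | SA; A -> g; B -> j | BZ; C -> j; D -> BA; E -> BA; Z -> j | CE

No ε-productions.
No unit productions to eliminate.
TERM: introduce A -> g, C -> j and substitute in every rule of length ≥2.
BIN: S -> CBA becomes S -> CD, D -> BA; Z -> CBA becomes Z -> CE, E -> BA.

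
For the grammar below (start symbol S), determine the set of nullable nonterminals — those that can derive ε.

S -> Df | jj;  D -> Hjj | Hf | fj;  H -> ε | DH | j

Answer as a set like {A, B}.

Directly nullable (have an ε-rule): {H}.
Not nullable: D, S — each has a terminal in every rule's right-hand side or depends on a non-nullable symbol.

{H}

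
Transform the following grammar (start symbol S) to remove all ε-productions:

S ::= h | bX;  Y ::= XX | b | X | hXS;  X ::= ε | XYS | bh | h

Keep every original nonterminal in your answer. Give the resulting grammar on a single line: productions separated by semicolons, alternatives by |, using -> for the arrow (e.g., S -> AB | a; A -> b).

Nullable set: {X, Y}.
S -> bX: X nullable, giving b | bX.
Drop X -> ε.
X -> XYS: X, Y nullable, giving S | XS | XYS | YS.
Y -> X: X nullable, giving X.
Y -> XX: X, X nullable, giving X | XX.
Y -> hXS: X nullable, giving hS | hXS.
Unchanged (no nullable symbols): S -> h; X -> bh; X -> h; Y -> b.

S -> b | h | bX; X -> S | h | XS | YS | bh | XYS; Y -> X | b | XX | hS | hXS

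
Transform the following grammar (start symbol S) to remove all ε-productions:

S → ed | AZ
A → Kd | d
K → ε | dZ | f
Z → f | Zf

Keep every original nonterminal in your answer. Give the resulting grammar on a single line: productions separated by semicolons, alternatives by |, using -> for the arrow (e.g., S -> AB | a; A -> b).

Nullable set: {K}.
A -> Kd: K nullable, giving Kd | d.
Drop K -> ε.
Unchanged (no nullable symbols): S -> AZ; S -> ed; A -> d; K -> dZ; K -> f; Z -> Zf; Z -> f.

S -> AZ | ed; A -> d | Kd; K -> f | dZ; Z -> f | Zf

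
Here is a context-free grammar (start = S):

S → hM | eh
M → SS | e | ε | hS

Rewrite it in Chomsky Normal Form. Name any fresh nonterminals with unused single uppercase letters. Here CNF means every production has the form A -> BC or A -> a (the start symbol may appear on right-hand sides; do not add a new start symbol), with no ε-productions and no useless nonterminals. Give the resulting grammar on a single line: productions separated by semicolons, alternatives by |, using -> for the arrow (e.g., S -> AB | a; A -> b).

S -> h | AM | BA; A -> h; B -> e; M -> e | AS | SS

Nullable: {M}; after ε-elimination: S -> h | eh | hM; M -> e | SS | hS.
No unit productions to eliminate.
TERM: introduce B -> e, A -> h and substitute in every rule of length ≥2.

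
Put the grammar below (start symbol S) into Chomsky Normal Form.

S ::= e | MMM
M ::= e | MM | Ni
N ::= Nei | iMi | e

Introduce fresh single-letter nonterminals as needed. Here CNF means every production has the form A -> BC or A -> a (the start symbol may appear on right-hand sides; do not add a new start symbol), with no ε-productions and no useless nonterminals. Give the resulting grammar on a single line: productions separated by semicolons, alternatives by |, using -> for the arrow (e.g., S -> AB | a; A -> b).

No ε-productions.
No unit productions to eliminate.
TERM: introduce B -> e, A -> i and substitute in every rule of length ≥2.
BIN: N -> AMA becomes N -> AC, C -> MA; N -> NBA becomes N -> ND, D -> BA; S -> MMM becomes S -> ME, E -> MM.

S -> e | ME; A -> i; B -> e; C -> MA; D -> BA; E -> MM; M -> e | MM | NA; N -> e | AC | ND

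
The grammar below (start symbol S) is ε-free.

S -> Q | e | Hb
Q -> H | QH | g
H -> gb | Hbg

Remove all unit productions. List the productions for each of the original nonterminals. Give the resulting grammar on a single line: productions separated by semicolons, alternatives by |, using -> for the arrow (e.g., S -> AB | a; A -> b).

S -> e | g | Hb | QH | gb | Hbg; H -> gb | Hbg; Q -> g | QH | gb | Hbg

Unit productions: Q->H, S->Q.
Unit pairs (A ⇒* B via units): (Q,H), (S,H), (S,Q).
S: inherits non-unit rules of {H, Q, S} → Hb | Hbg | QH | e | g | gb.
H: inherits non-unit rules of {H} → Hbg | gb.
Q: inherits non-unit rules of {H, Q} → Hbg | QH | g | gb.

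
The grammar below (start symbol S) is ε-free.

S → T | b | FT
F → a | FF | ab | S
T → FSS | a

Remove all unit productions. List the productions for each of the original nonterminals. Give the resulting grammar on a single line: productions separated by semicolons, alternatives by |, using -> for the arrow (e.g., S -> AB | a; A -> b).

S -> a | b | FT | FSS; F -> a | b | FF | FT | ab | FSS; T -> a | FSS

Unit productions: F->S, S->T.
Unit pairs (A ⇒* B via units): (F,S), (F,T), (S,T).
S: inherits non-unit rules of {S, T} → FSS | FT | a | b.
F: inherits non-unit rules of {F, S, T} → FF | FSS | FT | a | ab | b.
T: inherits non-unit rules of {T} → FSS | a.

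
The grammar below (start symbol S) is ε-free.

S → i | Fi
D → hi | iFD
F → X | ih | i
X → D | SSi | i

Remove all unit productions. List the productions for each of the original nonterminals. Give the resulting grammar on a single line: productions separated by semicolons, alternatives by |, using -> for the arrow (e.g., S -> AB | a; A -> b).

S -> i | Fi; D -> hi | iFD; F -> i | hi | ih | SSi | iFD; X -> i | hi | SSi | iFD

Unit productions: F->X, X->D.
Unit pairs (A ⇒* B via units): (F,D), (F,X), (X,D).
S: inherits non-unit rules of {S} → Fi | i.
D: inherits non-unit rules of {D} → hi | iFD.
F: inherits non-unit rules of {D, F, X} → SSi | hi | i | iFD | ih.
X: inherits non-unit rules of {D, X} → SSi | hi | i | iFD.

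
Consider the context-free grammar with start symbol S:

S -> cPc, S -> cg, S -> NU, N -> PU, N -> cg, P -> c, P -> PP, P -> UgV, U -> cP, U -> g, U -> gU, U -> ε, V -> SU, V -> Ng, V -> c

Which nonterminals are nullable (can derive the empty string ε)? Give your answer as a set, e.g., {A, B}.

{U}

Directly nullable (have an ε-rule): {U}.
Not nullable: N, P, S, V — each has a terminal in every rule's right-hand side or depends on a non-nullable symbol.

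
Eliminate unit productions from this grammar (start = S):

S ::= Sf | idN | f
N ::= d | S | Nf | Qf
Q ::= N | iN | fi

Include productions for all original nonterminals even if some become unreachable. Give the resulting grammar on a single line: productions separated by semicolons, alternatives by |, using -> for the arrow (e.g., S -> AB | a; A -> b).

Unit productions: N->S, Q->N.
Unit pairs (A ⇒* B via units): (N,S), (Q,N), (Q,S).
S: inherits non-unit rules of {S} → Sf | f | idN.
N: inherits non-unit rules of {N, S} → Nf | Qf | Sf | d | f | idN.
Q: inherits non-unit rules of {N, Q, S} → Nf | Qf | Sf | d | f | fi | iN | idN.

S -> f | Sf | idN; N -> d | f | Nf | Qf | Sf | idN; Q -> d | f | Nf | Qf | Sf | fi | iN | idN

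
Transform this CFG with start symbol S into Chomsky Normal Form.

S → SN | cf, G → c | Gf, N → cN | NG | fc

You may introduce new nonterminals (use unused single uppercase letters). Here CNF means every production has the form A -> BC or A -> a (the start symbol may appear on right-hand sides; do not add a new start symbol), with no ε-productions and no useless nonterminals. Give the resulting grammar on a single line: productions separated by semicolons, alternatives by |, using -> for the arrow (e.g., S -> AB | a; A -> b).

S -> BA | SN; A -> f; B -> c; G -> c | GA; N -> AB | BN | NG

No ε-productions.
No unit productions to eliminate.
TERM: introduce B -> c, A -> f and substitute in every rule of length ≥2.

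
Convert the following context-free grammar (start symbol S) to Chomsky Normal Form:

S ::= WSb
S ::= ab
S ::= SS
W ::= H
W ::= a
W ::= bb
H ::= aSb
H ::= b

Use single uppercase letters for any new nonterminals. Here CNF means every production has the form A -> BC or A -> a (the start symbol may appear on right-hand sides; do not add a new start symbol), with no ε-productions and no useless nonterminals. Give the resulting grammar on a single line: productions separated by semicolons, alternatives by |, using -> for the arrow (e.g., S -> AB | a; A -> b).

No ε-productions.
After unit-elimination: S -> SS | ab | WSb; H -> b | aSb; W -> a | b | bb | aSb.
TERM: introduce A -> a, B -> b and substitute in every rule of length ≥2.
BIN: H -> ASB becomes H -> AC, C -> SB; S -> WSB becomes S -> WD, D -> SB; W -> ASB becomes W -> AE, E -> SB.
Drop unreachable/unproductive: H.

S -> AB | SS | WD; A -> a; B -> b; D -> SB; E -> SB; W -> a | b | AE | BB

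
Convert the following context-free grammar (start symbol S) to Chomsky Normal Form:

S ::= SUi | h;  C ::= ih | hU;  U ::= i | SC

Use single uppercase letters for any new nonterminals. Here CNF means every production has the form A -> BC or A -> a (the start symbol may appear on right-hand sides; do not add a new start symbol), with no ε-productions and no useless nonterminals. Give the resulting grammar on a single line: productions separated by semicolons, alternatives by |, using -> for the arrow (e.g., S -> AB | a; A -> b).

S -> h | SD; A -> h; B -> i; C -> AU | BA; D -> UB; U -> i | SC

No ε-productions.
No unit productions to eliminate.
TERM: introduce A -> h, B -> i and substitute in every rule of length ≥2.
BIN: S -> SUB becomes S -> SD, D -> UB.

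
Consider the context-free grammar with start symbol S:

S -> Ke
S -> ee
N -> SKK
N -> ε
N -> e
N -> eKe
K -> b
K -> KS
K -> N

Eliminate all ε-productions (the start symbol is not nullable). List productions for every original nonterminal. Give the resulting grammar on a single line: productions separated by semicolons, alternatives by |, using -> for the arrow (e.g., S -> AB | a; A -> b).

Nullable set: {K, N}.
S -> Ke: K nullable, giving Ke | e.
K -> KS: K nullable, giving KS | S.
K -> N: N nullable, giving N.
Drop N -> ε.
N -> SKK: K, K nullable, giving S | SK | SKK.
N -> eKe: K nullable, giving eKe | ee.
Unchanged (no nullable symbols): S -> ee; K -> b; N -> e.

S -> e | Ke | ee; K -> N | S | b | KS; N -> S | e | SK | ee | SKK | eKe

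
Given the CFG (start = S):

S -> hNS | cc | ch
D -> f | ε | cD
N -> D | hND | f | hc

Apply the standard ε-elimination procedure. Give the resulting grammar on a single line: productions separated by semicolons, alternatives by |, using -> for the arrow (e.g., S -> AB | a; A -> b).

S -> cc | ch | hS | hNS; D -> c | f | cD; N -> D | f | h | hD | hN | hc | hND

Nullable set: {D, N}.
S -> hNS: N nullable, giving hNS | hS.
Drop D -> ε.
D -> cD: D nullable, giving c | cD.
N -> D: D nullable, giving D.
N -> hND: N, D nullable, giving h | hD | hN | hND.
Unchanged (no nullable symbols): S -> cc; S -> ch; D -> f; N -> f; N -> hc.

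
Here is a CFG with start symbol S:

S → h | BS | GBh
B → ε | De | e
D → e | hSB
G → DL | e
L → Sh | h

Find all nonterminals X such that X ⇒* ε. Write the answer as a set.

{B}

Directly nullable (have an ε-rule): {B}.
Not nullable: D, G, L, S — each has a terminal in every rule's right-hand side or depends on a non-nullable symbol.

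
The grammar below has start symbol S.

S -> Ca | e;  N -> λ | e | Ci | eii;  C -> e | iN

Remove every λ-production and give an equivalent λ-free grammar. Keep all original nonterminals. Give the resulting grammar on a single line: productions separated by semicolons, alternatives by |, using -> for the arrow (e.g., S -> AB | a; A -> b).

S -> e | Ca; C -> e | i | iN; N -> e | Ci | eii

Nullable set: {N}.
C -> iN: N nullable, giving i | iN.
Drop N -> λ.
Unchanged (no nullable symbols): S -> Ca; S -> e; C -> e; N -> Ci; N -> e; N -> eii.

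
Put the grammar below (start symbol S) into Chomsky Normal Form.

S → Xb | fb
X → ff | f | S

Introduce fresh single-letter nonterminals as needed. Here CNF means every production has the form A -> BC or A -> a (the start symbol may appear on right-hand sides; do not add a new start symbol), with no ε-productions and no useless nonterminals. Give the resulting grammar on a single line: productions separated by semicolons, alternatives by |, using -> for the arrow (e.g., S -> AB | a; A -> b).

S -> BA | XA; A -> b; B -> f; X -> f | BA | BB | XA

No ε-productions.
After unit-elimination: S -> Xb | fb; X -> f | Xb | fb | ff.
TERM: introduce A -> b, B -> f and substitute in every rule of length ≥2.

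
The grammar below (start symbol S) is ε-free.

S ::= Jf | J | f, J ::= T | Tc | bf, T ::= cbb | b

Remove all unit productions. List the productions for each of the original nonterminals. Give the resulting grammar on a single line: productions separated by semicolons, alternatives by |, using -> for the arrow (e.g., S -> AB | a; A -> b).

Unit productions: J->T, S->J.
Unit pairs (A ⇒* B via units): (J,T), (S,J), (S,T).
S: inherits non-unit rules of {J, S, T} → Jf | Tc | b | bf | cbb | f.
J: inherits non-unit rules of {J, T} → Tc | b | bf | cbb.
T: inherits non-unit rules of {T} → b | cbb.

S -> b | f | Jf | Tc | bf | cbb; J -> b | Tc | bf | cbb; T -> b | cbb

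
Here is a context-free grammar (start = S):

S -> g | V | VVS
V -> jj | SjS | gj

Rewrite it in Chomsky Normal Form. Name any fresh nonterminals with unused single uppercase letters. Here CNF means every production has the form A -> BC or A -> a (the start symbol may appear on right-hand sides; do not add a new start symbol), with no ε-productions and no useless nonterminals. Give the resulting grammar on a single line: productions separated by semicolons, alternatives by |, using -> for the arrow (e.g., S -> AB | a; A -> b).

S -> g | AA | BA | SC | VD; A -> j; B -> g; C -> AS; D -> VS; E -> AS; V -> AA | BA | SE

No ε-productions.
After unit-elimination: S -> g | gj | jj | SjS | VVS; V -> gj | jj | SjS.
TERM: introduce B -> g, A -> j and substitute in every rule of length ≥2.
BIN: S -> SAS becomes S -> SC, C -> AS; S -> VVS becomes S -> VD, D -> VS; V -> SAS becomes V -> SE, E -> AS.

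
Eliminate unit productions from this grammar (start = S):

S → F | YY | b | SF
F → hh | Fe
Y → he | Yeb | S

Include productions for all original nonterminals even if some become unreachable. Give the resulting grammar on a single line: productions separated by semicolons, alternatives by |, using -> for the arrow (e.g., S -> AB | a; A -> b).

S -> b | Fe | SF | YY | hh; F -> Fe | hh; Y -> b | Fe | SF | YY | he | hh | Yeb

Unit productions: S->F, Y->S.
Unit pairs (A ⇒* B via units): (S,F), (Y,F), (Y,S).
S: inherits non-unit rules of {F, S} → Fe | SF | YY | b | hh.
F: inherits non-unit rules of {F} → Fe | hh.
Y: inherits non-unit rules of {F, S, Y} → Fe | SF | YY | Yeb | b | he | hh.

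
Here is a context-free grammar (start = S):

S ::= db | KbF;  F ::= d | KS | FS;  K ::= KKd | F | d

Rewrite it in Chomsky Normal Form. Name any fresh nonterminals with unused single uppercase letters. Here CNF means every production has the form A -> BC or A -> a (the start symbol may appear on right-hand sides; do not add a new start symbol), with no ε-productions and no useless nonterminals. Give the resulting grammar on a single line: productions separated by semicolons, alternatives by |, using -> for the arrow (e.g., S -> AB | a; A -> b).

S -> AB | KD; A -> d; B -> b; C -> KA; D -> BF; F -> d | FS | KS; K -> d | FS | KC | KS

No ε-productions.
After unit-elimination: S -> db | KbF; F -> d | FS | KS; K -> d | FS | KS | KKd.
TERM: introduce B -> b, A -> d and substitute in every rule of length ≥2.
BIN: K -> KKA becomes K -> KC, C -> KA; S -> KBF becomes S -> KD, D -> BF.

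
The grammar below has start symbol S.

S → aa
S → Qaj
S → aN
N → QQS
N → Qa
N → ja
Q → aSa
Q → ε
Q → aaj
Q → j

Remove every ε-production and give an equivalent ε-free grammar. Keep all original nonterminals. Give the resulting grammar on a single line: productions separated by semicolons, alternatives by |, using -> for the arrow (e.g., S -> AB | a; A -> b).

S -> aN | aa | aj | Qaj; N -> S | a | QS | Qa | ja | QQS; Q -> j | aSa | aaj

Nullable set: {Q}.
S -> Qaj: Q nullable, giving Qaj | aj.
N -> QQS: Q, Q nullable, giving QQS | QS | S.
N -> Qa: Q nullable, giving Qa | a.
Drop Q -> ε.
Unchanged (no nullable symbols): S -> aN; S -> aa; N -> ja; Q -> aSa; Q -> aaj; Q -> j.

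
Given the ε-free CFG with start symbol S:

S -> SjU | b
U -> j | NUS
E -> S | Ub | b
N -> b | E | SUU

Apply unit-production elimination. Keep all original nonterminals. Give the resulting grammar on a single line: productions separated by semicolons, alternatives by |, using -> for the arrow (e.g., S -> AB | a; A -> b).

S -> b | SjU; E -> b | Ub | SjU; N -> b | Ub | SUU | SjU; U -> j | NUS

Unit productions: E->S, N->E.
Unit pairs (A ⇒* B via units): (E,S), (N,E), (N,S).
S: inherits non-unit rules of {S} → SjU | b.
E: inherits non-unit rules of {E, S} → SjU | Ub | b.
N: inherits non-unit rules of {E, N, S} → SUU | SjU | Ub | b.
U: inherits non-unit rules of {U} → NUS | j.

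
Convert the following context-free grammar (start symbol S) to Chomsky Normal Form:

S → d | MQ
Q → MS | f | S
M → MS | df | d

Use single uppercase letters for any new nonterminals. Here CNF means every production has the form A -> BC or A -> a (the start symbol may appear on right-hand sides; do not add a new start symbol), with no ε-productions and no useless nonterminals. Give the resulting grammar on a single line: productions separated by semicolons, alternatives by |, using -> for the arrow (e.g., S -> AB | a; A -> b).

No ε-productions.
After unit-elimination: S -> d | MQ; M -> d | MS | df; Q -> d | f | MQ | MS.
TERM: introduce A -> d, B -> f and substitute in every rule of length ≥2.

S -> d | MQ; A -> d; B -> f; M -> d | AB | MS; Q -> d | f | MQ | MS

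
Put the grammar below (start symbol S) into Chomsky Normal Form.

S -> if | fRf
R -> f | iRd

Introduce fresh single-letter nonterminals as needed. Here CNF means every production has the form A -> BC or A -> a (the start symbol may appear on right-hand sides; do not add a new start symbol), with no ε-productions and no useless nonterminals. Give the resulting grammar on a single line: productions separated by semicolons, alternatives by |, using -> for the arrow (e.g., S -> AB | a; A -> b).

S -> AC | CE; A -> i; B -> d; C -> f; D -> RB; E -> RC; R -> f | AD

No ε-productions.
No unit productions to eliminate.
TERM: introduce B -> d, C -> f, A -> i and substitute in every rule of length ≥2.
BIN: R -> ARB becomes R -> AD, D -> RB; S -> CRC becomes S -> CE, E -> RC.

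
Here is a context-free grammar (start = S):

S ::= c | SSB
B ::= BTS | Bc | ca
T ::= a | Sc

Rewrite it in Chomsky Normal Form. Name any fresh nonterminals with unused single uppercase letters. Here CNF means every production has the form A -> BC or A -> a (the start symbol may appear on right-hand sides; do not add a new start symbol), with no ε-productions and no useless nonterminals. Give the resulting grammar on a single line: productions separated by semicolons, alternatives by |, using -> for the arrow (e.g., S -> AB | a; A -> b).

S -> c | SE; A -> c; B -> AC | BA | BD; C -> a; D -> TS; E -> SB; T -> a | SA

No ε-productions.
No unit productions to eliminate.
TERM: introduce C -> a, A -> c and substitute in every rule of length ≥2.
BIN: B -> BTS becomes B -> BD, D -> TS; S -> SSB becomes S -> SE, E -> SB.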